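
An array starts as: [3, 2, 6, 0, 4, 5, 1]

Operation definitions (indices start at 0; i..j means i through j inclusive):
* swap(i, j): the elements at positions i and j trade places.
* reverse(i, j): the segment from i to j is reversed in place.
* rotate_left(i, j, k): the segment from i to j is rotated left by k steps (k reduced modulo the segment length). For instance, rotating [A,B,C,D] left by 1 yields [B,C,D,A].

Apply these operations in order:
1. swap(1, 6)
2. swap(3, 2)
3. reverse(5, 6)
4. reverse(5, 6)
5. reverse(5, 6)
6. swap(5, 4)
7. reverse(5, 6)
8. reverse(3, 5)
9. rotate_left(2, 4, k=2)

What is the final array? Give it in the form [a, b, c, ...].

After 1 (swap(1, 6)): [3, 1, 6, 0, 4, 5, 2]
After 2 (swap(3, 2)): [3, 1, 0, 6, 4, 5, 2]
After 3 (reverse(5, 6)): [3, 1, 0, 6, 4, 2, 5]
After 4 (reverse(5, 6)): [3, 1, 0, 6, 4, 5, 2]
After 5 (reverse(5, 6)): [3, 1, 0, 6, 4, 2, 5]
After 6 (swap(5, 4)): [3, 1, 0, 6, 2, 4, 5]
After 7 (reverse(5, 6)): [3, 1, 0, 6, 2, 5, 4]
After 8 (reverse(3, 5)): [3, 1, 0, 5, 2, 6, 4]
After 9 (rotate_left(2, 4, k=2)): [3, 1, 2, 0, 5, 6, 4]

Answer: [3, 1, 2, 0, 5, 6, 4]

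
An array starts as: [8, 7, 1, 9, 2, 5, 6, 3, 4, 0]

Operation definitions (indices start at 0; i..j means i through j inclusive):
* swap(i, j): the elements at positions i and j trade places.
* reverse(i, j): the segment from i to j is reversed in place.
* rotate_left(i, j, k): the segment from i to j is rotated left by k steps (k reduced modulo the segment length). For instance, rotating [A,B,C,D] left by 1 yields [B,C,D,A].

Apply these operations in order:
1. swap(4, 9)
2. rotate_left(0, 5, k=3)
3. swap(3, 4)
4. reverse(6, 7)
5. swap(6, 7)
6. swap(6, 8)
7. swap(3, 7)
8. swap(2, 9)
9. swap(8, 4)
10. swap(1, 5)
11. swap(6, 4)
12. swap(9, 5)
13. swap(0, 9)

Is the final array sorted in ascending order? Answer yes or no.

Answer: yes

Derivation:
After 1 (swap(4, 9)): [8, 7, 1, 9, 0, 5, 6, 3, 4, 2]
After 2 (rotate_left(0, 5, k=3)): [9, 0, 5, 8, 7, 1, 6, 3, 4, 2]
After 3 (swap(3, 4)): [9, 0, 5, 7, 8, 1, 6, 3, 4, 2]
After 4 (reverse(6, 7)): [9, 0, 5, 7, 8, 1, 3, 6, 4, 2]
After 5 (swap(6, 7)): [9, 0, 5, 7, 8, 1, 6, 3, 4, 2]
After 6 (swap(6, 8)): [9, 0, 5, 7, 8, 1, 4, 3, 6, 2]
After 7 (swap(3, 7)): [9, 0, 5, 3, 8, 1, 4, 7, 6, 2]
After 8 (swap(2, 9)): [9, 0, 2, 3, 8, 1, 4, 7, 6, 5]
After 9 (swap(8, 4)): [9, 0, 2, 3, 6, 1, 4, 7, 8, 5]
After 10 (swap(1, 5)): [9, 1, 2, 3, 6, 0, 4, 7, 8, 5]
After 11 (swap(6, 4)): [9, 1, 2, 3, 4, 0, 6, 7, 8, 5]
After 12 (swap(9, 5)): [9, 1, 2, 3, 4, 5, 6, 7, 8, 0]
After 13 (swap(0, 9)): [0, 1, 2, 3, 4, 5, 6, 7, 8, 9]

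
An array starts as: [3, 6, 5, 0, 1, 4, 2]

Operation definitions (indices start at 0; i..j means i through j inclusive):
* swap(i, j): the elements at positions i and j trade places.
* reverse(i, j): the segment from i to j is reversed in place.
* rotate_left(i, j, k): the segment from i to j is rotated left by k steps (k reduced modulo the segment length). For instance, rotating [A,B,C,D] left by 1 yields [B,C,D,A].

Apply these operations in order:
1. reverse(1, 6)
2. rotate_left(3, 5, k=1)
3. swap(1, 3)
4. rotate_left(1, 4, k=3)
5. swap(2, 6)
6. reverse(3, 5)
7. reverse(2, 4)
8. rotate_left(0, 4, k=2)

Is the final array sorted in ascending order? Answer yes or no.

Answer: no

Derivation:
After 1 (reverse(1, 6)): [3, 2, 4, 1, 0, 5, 6]
After 2 (rotate_left(3, 5, k=1)): [3, 2, 4, 0, 5, 1, 6]
After 3 (swap(1, 3)): [3, 0, 4, 2, 5, 1, 6]
After 4 (rotate_left(1, 4, k=3)): [3, 5, 0, 4, 2, 1, 6]
After 5 (swap(2, 6)): [3, 5, 6, 4, 2, 1, 0]
After 6 (reverse(3, 5)): [3, 5, 6, 1, 2, 4, 0]
After 7 (reverse(2, 4)): [3, 5, 2, 1, 6, 4, 0]
After 8 (rotate_left(0, 4, k=2)): [2, 1, 6, 3, 5, 4, 0]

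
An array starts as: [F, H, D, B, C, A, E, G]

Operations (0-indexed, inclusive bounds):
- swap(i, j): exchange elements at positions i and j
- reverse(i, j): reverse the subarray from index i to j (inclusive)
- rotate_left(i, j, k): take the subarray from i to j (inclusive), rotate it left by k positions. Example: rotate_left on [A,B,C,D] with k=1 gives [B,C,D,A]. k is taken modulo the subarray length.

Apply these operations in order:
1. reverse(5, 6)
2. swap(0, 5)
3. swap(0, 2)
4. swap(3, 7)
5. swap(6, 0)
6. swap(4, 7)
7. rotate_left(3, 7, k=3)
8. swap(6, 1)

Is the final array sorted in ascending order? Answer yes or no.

After 1 (reverse(5, 6)): [F, H, D, B, C, E, A, G]
After 2 (swap(0, 5)): [E, H, D, B, C, F, A, G]
After 3 (swap(0, 2)): [D, H, E, B, C, F, A, G]
After 4 (swap(3, 7)): [D, H, E, G, C, F, A, B]
After 5 (swap(6, 0)): [A, H, E, G, C, F, D, B]
After 6 (swap(4, 7)): [A, H, E, G, B, F, D, C]
After 7 (rotate_left(3, 7, k=3)): [A, H, E, D, C, G, B, F]
After 8 (swap(6, 1)): [A, B, E, D, C, G, H, F]

Answer: no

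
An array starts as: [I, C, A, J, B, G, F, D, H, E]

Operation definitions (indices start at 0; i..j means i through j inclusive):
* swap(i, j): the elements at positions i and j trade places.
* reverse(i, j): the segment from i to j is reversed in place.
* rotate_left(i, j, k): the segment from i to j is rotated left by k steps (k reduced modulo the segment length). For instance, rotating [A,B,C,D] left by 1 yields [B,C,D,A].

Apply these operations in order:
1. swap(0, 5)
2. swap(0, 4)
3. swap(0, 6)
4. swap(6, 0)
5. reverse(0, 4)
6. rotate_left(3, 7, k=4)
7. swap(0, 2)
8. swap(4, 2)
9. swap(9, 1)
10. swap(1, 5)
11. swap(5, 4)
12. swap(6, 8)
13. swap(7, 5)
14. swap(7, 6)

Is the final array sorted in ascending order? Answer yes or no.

Answer: yes

Derivation:
After 1 (swap(0, 5)): [G, C, A, J, B, I, F, D, H, E]
After 2 (swap(0, 4)): [B, C, A, J, G, I, F, D, H, E]
After 3 (swap(0, 6)): [F, C, A, J, G, I, B, D, H, E]
After 4 (swap(6, 0)): [B, C, A, J, G, I, F, D, H, E]
After 5 (reverse(0, 4)): [G, J, A, C, B, I, F, D, H, E]
After 6 (rotate_left(3, 7, k=4)): [G, J, A, D, C, B, I, F, H, E]
After 7 (swap(0, 2)): [A, J, G, D, C, B, I, F, H, E]
After 8 (swap(4, 2)): [A, J, C, D, G, B, I, F, H, E]
After 9 (swap(9, 1)): [A, E, C, D, G, B, I, F, H, J]
After 10 (swap(1, 5)): [A, B, C, D, G, E, I, F, H, J]
After 11 (swap(5, 4)): [A, B, C, D, E, G, I, F, H, J]
After 12 (swap(6, 8)): [A, B, C, D, E, G, H, F, I, J]
After 13 (swap(7, 5)): [A, B, C, D, E, F, H, G, I, J]
After 14 (swap(7, 6)): [A, B, C, D, E, F, G, H, I, J]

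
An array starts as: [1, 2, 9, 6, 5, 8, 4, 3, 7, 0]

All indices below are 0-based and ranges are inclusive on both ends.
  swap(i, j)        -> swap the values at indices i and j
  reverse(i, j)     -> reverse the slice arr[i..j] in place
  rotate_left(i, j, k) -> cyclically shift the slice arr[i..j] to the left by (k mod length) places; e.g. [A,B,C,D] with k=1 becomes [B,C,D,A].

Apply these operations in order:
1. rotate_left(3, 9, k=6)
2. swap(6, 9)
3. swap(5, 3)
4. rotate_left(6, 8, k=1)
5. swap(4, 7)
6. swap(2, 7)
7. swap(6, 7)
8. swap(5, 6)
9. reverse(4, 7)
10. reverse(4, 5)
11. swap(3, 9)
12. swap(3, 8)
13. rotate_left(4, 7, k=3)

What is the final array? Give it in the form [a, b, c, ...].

Answer: [1, 2, 6, 7, 3, 0, 4, 9, 8, 5]

Derivation:
After 1 (rotate_left(3, 9, k=6)): [1, 2, 9, 0, 6, 5, 8, 4, 3, 7]
After 2 (swap(6, 9)): [1, 2, 9, 0, 6, 5, 7, 4, 3, 8]
After 3 (swap(5, 3)): [1, 2, 9, 5, 6, 0, 7, 4, 3, 8]
After 4 (rotate_left(6, 8, k=1)): [1, 2, 9, 5, 6, 0, 4, 3, 7, 8]
After 5 (swap(4, 7)): [1, 2, 9, 5, 3, 0, 4, 6, 7, 8]
After 6 (swap(2, 7)): [1, 2, 6, 5, 3, 0, 4, 9, 7, 8]
After 7 (swap(6, 7)): [1, 2, 6, 5, 3, 0, 9, 4, 7, 8]
After 8 (swap(5, 6)): [1, 2, 6, 5, 3, 9, 0, 4, 7, 8]
After 9 (reverse(4, 7)): [1, 2, 6, 5, 4, 0, 9, 3, 7, 8]
After 10 (reverse(4, 5)): [1, 2, 6, 5, 0, 4, 9, 3, 7, 8]
After 11 (swap(3, 9)): [1, 2, 6, 8, 0, 4, 9, 3, 7, 5]
After 12 (swap(3, 8)): [1, 2, 6, 7, 0, 4, 9, 3, 8, 5]
After 13 (rotate_left(4, 7, k=3)): [1, 2, 6, 7, 3, 0, 4, 9, 8, 5]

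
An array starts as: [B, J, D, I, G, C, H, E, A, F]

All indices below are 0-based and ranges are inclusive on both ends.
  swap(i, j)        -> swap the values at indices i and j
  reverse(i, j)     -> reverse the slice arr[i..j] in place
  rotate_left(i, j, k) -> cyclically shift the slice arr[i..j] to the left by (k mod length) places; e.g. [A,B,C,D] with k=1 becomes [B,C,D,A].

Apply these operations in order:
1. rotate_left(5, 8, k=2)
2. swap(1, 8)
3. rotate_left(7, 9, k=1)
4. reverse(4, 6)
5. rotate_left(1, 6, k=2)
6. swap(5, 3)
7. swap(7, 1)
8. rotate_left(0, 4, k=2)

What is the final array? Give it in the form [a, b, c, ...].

After 1 (rotate_left(5, 8, k=2)): [B, J, D, I, G, E, A, C, H, F]
After 2 (swap(1, 8)): [B, H, D, I, G, E, A, C, J, F]
After 3 (rotate_left(7, 9, k=1)): [B, H, D, I, G, E, A, J, F, C]
After 4 (reverse(4, 6)): [B, H, D, I, A, E, G, J, F, C]
After 5 (rotate_left(1, 6, k=2)): [B, I, A, E, G, H, D, J, F, C]
After 6 (swap(5, 3)): [B, I, A, H, G, E, D, J, F, C]
After 7 (swap(7, 1)): [B, J, A, H, G, E, D, I, F, C]
After 8 (rotate_left(0, 4, k=2)): [A, H, G, B, J, E, D, I, F, C]

Answer: [A, H, G, B, J, E, D, I, F, C]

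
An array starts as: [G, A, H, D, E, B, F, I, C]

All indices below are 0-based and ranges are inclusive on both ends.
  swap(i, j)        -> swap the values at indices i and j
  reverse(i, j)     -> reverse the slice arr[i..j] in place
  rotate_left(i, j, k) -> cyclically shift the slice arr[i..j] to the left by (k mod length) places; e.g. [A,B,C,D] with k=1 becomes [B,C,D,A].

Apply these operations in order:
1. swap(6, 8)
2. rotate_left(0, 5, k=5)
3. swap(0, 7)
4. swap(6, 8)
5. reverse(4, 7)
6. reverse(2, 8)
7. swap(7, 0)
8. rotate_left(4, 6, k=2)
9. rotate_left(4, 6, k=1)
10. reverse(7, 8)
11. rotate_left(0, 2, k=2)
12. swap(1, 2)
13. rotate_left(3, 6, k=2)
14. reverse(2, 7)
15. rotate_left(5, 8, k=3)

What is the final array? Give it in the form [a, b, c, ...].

After 1 (swap(6, 8)): [G, A, H, D, E, B, C, I, F]
After 2 (rotate_left(0, 5, k=5)): [B, G, A, H, D, E, C, I, F]
After 3 (swap(0, 7)): [I, G, A, H, D, E, C, B, F]
After 4 (swap(6, 8)): [I, G, A, H, D, E, F, B, C]
After 5 (reverse(4, 7)): [I, G, A, H, B, F, E, D, C]
After 6 (reverse(2, 8)): [I, G, C, D, E, F, B, H, A]
After 7 (swap(7, 0)): [H, G, C, D, E, F, B, I, A]
After 8 (rotate_left(4, 6, k=2)): [H, G, C, D, B, E, F, I, A]
After 9 (rotate_left(4, 6, k=1)): [H, G, C, D, E, F, B, I, A]
After 10 (reverse(7, 8)): [H, G, C, D, E, F, B, A, I]
After 11 (rotate_left(0, 2, k=2)): [C, H, G, D, E, F, B, A, I]
After 12 (swap(1, 2)): [C, G, H, D, E, F, B, A, I]
After 13 (rotate_left(3, 6, k=2)): [C, G, H, F, B, D, E, A, I]
After 14 (reverse(2, 7)): [C, G, A, E, D, B, F, H, I]
After 15 (rotate_left(5, 8, k=3)): [C, G, A, E, D, I, B, F, H]

Answer: [C, G, A, E, D, I, B, F, H]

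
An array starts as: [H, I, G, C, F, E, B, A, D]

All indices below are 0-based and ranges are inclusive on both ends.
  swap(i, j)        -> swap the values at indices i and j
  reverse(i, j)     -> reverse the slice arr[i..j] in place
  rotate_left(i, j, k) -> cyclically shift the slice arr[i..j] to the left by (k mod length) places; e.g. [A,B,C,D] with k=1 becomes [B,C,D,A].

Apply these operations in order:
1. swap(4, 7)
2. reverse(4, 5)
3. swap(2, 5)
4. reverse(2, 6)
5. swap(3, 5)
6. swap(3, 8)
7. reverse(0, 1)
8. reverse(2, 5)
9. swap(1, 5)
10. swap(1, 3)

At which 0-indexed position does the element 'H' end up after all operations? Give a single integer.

Answer: 5

Derivation:
After 1 (swap(4, 7)): [H, I, G, C, A, E, B, F, D]
After 2 (reverse(4, 5)): [H, I, G, C, E, A, B, F, D]
After 3 (swap(2, 5)): [H, I, A, C, E, G, B, F, D]
After 4 (reverse(2, 6)): [H, I, B, G, E, C, A, F, D]
After 5 (swap(3, 5)): [H, I, B, C, E, G, A, F, D]
After 6 (swap(3, 8)): [H, I, B, D, E, G, A, F, C]
After 7 (reverse(0, 1)): [I, H, B, D, E, G, A, F, C]
After 8 (reverse(2, 5)): [I, H, G, E, D, B, A, F, C]
After 9 (swap(1, 5)): [I, B, G, E, D, H, A, F, C]
After 10 (swap(1, 3)): [I, E, G, B, D, H, A, F, C]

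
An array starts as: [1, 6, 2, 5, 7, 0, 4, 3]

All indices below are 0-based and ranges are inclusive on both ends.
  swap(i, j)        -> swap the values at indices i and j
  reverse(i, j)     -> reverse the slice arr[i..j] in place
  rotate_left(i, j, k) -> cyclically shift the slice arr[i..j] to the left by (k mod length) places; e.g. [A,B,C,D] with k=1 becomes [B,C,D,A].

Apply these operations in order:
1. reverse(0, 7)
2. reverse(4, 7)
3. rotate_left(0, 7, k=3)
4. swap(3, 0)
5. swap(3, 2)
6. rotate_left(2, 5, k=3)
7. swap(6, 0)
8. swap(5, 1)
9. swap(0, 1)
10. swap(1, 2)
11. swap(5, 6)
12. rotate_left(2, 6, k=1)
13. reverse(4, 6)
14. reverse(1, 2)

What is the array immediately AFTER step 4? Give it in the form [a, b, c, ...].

After 1 (reverse(0, 7)): [3, 4, 0, 7, 5, 2, 6, 1]
After 2 (reverse(4, 7)): [3, 4, 0, 7, 1, 6, 2, 5]
After 3 (rotate_left(0, 7, k=3)): [7, 1, 6, 2, 5, 3, 4, 0]
After 4 (swap(3, 0)): [2, 1, 6, 7, 5, 3, 4, 0]

Answer: [2, 1, 6, 7, 5, 3, 4, 0]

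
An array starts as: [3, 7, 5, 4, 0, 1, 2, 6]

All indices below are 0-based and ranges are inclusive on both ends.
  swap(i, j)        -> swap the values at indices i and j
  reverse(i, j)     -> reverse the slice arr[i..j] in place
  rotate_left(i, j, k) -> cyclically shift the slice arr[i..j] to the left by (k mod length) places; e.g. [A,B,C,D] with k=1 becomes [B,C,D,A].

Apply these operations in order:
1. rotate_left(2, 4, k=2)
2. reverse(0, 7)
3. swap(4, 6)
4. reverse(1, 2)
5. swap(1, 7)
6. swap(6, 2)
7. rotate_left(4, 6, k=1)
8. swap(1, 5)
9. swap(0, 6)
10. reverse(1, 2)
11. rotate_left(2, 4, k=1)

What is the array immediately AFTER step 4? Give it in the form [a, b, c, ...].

Answer: [6, 1, 2, 4, 7, 0, 5, 3]

Derivation:
After 1 (rotate_left(2, 4, k=2)): [3, 7, 0, 5, 4, 1, 2, 6]
After 2 (reverse(0, 7)): [6, 2, 1, 4, 5, 0, 7, 3]
After 3 (swap(4, 6)): [6, 2, 1, 4, 7, 0, 5, 3]
After 4 (reverse(1, 2)): [6, 1, 2, 4, 7, 0, 5, 3]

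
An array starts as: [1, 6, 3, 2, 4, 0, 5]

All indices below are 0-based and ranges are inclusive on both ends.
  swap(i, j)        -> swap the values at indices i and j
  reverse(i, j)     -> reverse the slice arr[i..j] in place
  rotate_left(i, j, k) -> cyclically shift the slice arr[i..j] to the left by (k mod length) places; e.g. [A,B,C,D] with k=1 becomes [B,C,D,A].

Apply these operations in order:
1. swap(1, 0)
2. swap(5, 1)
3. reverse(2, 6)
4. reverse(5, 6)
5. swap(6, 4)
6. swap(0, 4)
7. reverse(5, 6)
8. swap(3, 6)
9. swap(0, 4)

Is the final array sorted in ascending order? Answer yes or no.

Answer: no

Derivation:
After 1 (swap(1, 0)): [6, 1, 3, 2, 4, 0, 5]
After 2 (swap(5, 1)): [6, 0, 3, 2, 4, 1, 5]
After 3 (reverse(2, 6)): [6, 0, 5, 1, 4, 2, 3]
After 4 (reverse(5, 6)): [6, 0, 5, 1, 4, 3, 2]
After 5 (swap(6, 4)): [6, 0, 5, 1, 2, 3, 4]
After 6 (swap(0, 4)): [2, 0, 5, 1, 6, 3, 4]
After 7 (reverse(5, 6)): [2, 0, 5, 1, 6, 4, 3]
After 8 (swap(3, 6)): [2, 0, 5, 3, 6, 4, 1]
After 9 (swap(0, 4)): [6, 0, 5, 3, 2, 4, 1]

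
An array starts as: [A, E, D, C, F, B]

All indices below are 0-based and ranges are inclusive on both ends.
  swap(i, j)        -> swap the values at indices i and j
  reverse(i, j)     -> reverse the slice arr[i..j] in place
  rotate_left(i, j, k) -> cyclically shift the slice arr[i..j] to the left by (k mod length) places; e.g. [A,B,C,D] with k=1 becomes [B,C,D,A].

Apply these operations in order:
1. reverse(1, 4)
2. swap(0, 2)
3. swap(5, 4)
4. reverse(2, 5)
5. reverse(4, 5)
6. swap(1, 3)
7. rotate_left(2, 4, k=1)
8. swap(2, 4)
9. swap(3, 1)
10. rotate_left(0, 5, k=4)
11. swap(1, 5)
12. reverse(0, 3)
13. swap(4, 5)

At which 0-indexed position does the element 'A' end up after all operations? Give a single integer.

After 1 (reverse(1, 4)): [A, F, C, D, E, B]
After 2 (swap(0, 2)): [C, F, A, D, E, B]
After 3 (swap(5, 4)): [C, F, A, D, B, E]
After 4 (reverse(2, 5)): [C, F, E, B, D, A]
After 5 (reverse(4, 5)): [C, F, E, B, A, D]
After 6 (swap(1, 3)): [C, B, E, F, A, D]
After 7 (rotate_left(2, 4, k=1)): [C, B, F, A, E, D]
After 8 (swap(2, 4)): [C, B, E, A, F, D]
After 9 (swap(3, 1)): [C, A, E, B, F, D]
After 10 (rotate_left(0, 5, k=4)): [F, D, C, A, E, B]
After 11 (swap(1, 5)): [F, B, C, A, E, D]
After 12 (reverse(0, 3)): [A, C, B, F, E, D]
After 13 (swap(4, 5)): [A, C, B, F, D, E]

Answer: 0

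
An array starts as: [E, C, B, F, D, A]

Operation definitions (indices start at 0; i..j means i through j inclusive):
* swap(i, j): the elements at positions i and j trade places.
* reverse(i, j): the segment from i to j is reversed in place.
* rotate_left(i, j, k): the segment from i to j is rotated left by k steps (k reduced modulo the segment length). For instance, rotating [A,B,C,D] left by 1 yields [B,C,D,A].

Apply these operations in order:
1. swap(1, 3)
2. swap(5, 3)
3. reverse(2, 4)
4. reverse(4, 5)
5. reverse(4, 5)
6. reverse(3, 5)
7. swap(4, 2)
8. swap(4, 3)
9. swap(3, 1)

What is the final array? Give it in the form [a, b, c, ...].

Answer: [E, D, B, F, C, A]

Derivation:
After 1 (swap(1, 3)): [E, F, B, C, D, A]
After 2 (swap(5, 3)): [E, F, B, A, D, C]
After 3 (reverse(2, 4)): [E, F, D, A, B, C]
After 4 (reverse(4, 5)): [E, F, D, A, C, B]
After 5 (reverse(4, 5)): [E, F, D, A, B, C]
After 6 (reverse(3, 5)): [E, F, D, C, B, A]
After 7 (swap(4, 2)): [E, F, B, C, D, A]
After 8 (swap(4, 3)): [E, F, B, D, C, A]
After 9 (swap(3, 1)): [E, D, B, F, C, A]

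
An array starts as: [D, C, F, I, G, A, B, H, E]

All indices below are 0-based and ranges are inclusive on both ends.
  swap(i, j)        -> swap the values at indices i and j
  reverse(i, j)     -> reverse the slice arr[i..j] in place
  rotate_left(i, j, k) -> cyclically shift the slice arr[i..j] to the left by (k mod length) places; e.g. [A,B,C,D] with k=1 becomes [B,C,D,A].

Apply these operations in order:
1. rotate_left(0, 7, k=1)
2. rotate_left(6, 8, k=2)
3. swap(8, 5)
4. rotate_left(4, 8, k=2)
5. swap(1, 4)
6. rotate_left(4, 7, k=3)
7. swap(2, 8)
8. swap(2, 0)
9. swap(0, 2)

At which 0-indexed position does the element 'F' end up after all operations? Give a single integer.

After 1 (rotate_left(0, 7, k=1)): [C, F, I, G, A, B, H, D, E]
After 2 (rotate_left(6, 8, k=2)): [C, F, I, G, A, B, E, H, D]
After 3 (swap(8, 5)): [C, F, I, G, A, D, E, H, B]
After 4 (rotate_left(4, 8, k=2)): [C, F, I, G, E, H, B, A, D]
After 5 (swap(1, 4)): [C, E, I, G, F, H, B, A, D]
After 6 (rotate_left(4, 7, k=3)): [C, E, I, G, A, F, H, B, D]
After 7 (swap(2, 8)): [C, E, D, G, A, F, H, B, I]
After 8 (swap(2, 0)): [D, E, C, G, A, F, H, B, I]
After 9 (swap(0, 2)): [C, E, D, G, A, F, H, B, I]

Answer: 5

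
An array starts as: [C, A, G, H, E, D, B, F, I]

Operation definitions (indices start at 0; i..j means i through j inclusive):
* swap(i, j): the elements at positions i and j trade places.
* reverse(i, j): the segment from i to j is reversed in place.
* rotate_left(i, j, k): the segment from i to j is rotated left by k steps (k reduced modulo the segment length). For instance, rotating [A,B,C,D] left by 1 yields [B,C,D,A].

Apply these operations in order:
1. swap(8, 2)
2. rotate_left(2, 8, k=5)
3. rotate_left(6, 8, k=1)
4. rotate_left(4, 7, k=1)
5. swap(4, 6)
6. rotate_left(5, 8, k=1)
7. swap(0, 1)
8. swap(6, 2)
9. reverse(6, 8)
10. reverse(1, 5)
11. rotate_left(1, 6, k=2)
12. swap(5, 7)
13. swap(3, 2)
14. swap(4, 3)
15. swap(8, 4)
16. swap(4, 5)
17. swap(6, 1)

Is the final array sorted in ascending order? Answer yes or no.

After 1 (swap(8, 2)): [C, A, I, H, E, D, B, F, G]
After 2 (rotate_left(2, 8, k=5)): [C, A, F, G, I, H, E, D, B]
After 3 (rotate_left(6, 8, k=1)): [C, A, F, G, I, H, D, B, E]
After 4 (rotate_left(4, 7, k=1)): [C, A, F, G, H, D, B, I, E]
After 5 (swap(4, 6)): [C, A, F, G, B, D, H, I, E]
After 6 (rotate_left(5, 8, k=1)): [C, A, F, G, B, H, I, E, D]
After 7 (swap(0, 1)): [A, C, F, G, B, H, I, E, D]
After 8 (swap(6, 2)): [A, C, I, G, B, H, F, E, D]
After 9 (reverse(6, 8)): [A, C, I, G, B, H, D, E, F]
After 10 (reverse(1, 5)): [A, H, B, G, I, C, D, E, F]
After 11 (rotate_left(1, 6, k=2)): [A, G, I, C, D, H, B, E, F]
After 12 (swap(5, 7)): [A, G, I, C, D, E, B, H, F]
After 13 (swap(3, 2)): [A, G, C, I, D, E, B, H, F]
After 14 (swap(4, 3)): [A, G, C, D, I, E, B, H, F]
After 15 (swap(8, 4)): [A, G, C, D, F, E, B, H, I]
After 16 (swap(4, 5)): [A, G, C, D, E, F, B, H, I]
After 17 (swap(6, 1)): [A, B, C, D, E, F, G, H, I]

Answer: yes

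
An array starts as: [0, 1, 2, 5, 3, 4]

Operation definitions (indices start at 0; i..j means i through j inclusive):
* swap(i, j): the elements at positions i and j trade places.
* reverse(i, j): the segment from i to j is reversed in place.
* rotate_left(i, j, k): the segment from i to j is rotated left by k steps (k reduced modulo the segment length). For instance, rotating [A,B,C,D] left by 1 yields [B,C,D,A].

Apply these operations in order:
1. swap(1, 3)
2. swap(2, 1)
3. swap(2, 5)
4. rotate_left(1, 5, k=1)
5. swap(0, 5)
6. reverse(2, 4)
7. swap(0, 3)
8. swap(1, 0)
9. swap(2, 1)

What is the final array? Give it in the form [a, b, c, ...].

Answer: [4, 5, 3, 2, 1, 0]

Derivation:
After 1 (swap(1, 3)): [0, 5, 2, 1, 3, 4]
After 2 (swap(2, 1)): [0, 2, 5, 1, 3, 4]
After 3 (swap(2, 5)): [0, 2, 4, 1, 3, 5]
After 4 (rotate_left(1, 5, k=1)): [0, 4, 1, 3, 5, 2]
After 5 (swap(0, 5)): [2, 4, 1, 3, 5, 0]
After 6 (reverse(2, 4)): [2, 4, 5, 3, 1, 0]
After 7 (swap(0, 3)): [3, 4, 5, 2, 1, 0]
After 8 (swap(1, 0)): [4, 3, 5, 2, 1, 0]
After 9 (swap(2, 1)): [4, 5, 3, 2, 1, 0]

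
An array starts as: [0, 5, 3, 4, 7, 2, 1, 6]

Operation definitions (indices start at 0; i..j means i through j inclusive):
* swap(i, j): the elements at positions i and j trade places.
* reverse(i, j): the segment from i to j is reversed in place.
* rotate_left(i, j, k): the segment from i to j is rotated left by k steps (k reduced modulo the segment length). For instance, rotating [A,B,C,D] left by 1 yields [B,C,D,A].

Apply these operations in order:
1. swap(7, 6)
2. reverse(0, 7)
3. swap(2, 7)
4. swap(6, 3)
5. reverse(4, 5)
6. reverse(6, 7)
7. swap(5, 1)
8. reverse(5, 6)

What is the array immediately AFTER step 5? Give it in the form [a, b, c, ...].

Answer: [1, 6, 0, 5, 3, 4, 7, 2]

Derivation:
After 1 (swap(7, 6)): [0, 5, 3, 4, 7, 2, 6, 1]
After 2 (reverse(0, 7)): [1, 6, 2, 7, 4, 3, 5, 0]
After 3 (swap(2, 7)): [1, 6, 0, 7, 4, 3, 5, 2]
After 4 (swap(6, 3)): [1, 6, 0, 5, 4, 3, 7, 2]
After 5 (reverse(4, 5)): [1, 6, 0, 5, 3, 4, 7, 2]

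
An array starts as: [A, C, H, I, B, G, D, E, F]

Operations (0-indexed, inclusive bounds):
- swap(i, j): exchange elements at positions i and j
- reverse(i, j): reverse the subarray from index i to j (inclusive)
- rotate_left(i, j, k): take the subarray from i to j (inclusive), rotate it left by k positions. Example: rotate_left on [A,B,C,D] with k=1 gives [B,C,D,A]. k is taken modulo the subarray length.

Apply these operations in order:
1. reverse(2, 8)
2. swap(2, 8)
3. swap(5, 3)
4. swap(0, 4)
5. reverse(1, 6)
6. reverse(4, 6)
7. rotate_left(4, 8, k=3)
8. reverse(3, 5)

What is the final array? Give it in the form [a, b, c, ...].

Answer: [D, B, E, F, I, A, C, H, G]

Derivation:
After 1 (reverse(2, 8)): [A, C, F, E, D, G, B, I, H]
After 2 (swap(2, 8)): [A, C, H, E, D, G, B, I, F]
After 3 (swap(5, 3)): [A, C, H, G, D, E, B, I, F]
After 4 (swap(0, 4)): [D, C, H, G, A, E, B, I, F]
After 5 (reverse(1, 6)): [D, B, E, A, G, H, C, I, F]
After 6 (reverse(4, 6)): [D, B, E, A, C, H, G, I, F]
After 7 (rotate_left(4, 8, k=3)): [D, B, E, A, I, F, C, H, G]
After 8 (reverse(3, 5)): [D, B, E, F, I, A, C, H, G]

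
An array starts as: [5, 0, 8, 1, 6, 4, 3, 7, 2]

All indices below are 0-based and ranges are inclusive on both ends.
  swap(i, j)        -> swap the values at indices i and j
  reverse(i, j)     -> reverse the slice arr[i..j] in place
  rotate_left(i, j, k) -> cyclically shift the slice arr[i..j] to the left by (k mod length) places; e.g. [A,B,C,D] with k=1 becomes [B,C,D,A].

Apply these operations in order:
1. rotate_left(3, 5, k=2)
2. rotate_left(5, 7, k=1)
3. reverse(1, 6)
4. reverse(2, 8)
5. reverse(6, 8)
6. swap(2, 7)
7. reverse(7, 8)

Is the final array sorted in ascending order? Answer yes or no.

Answer: no

Derivation:
After 1 (rotate_left(3, 5, k=2)): [5, 0, 8, 4, 1, 6, 3, 7, 2]
After 2 (rotate_left(5, 7, k=1)): [5, 0, 8, 4, 1, 3, 7, 6, 2]
After 3 (reverse(1, 6)): [5, 7, 3, 1, 4, 8, 0, 6, 2]
After 4 (reverse(2, 8)): [5, 7, 2, 6, 0, 8, 4, 1, 3]
After 5 (reverse(6, 8)): [5, 7, 2, 6, 0, 8, 3, 1, 4]
After 6 (swap(2, 7)): [5, 7, 1, 6, 0, 8, 3, 2, 4]
After 7 (reverse(7, 8)): [5, 7, 1, 6, 0, 8, 3, 4, 2]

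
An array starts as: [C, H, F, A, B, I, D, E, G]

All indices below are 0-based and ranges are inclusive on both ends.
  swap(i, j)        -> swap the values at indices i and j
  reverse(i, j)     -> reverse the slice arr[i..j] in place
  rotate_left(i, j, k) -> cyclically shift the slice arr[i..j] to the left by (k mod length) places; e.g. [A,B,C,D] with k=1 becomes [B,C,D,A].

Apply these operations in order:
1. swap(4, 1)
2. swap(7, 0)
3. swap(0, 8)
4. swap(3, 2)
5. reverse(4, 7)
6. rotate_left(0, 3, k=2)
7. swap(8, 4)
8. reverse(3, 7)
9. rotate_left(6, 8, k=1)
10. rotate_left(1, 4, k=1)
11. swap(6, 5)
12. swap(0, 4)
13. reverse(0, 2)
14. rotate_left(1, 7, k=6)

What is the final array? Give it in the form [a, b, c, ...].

Answer: [H, C, G, F, I, A, B, D, E]

Derivation:
After 1 (swap(4, 1)): [C, B, F, A, H, I, D, E, G]
After 2 (swap(7, 0)): [E, B, F, A, H, I, D, C, G]
After 3 (swap(0, 8)): [G, B, F, A, H, I, D, C, E]
After 4 (swap(3, 2)): [G, B, A, F, H, I, D, C, E]
After 5 (reverse(4, 7)): [G, B, A, F, C, D, I, H, E]
After 6 (rotate_left(0, 3, k=2)): [A, F, G, B, C, D, I, H, E]
After 7 (swap(8, 4)): [A, F, G, B, E, D, I, H, C]
After 8 (reverse(3, 7)): [A, F, G, H, I, D, E, B, C]
After 9 (rotate_left(6, 8, k=1)): [A, F, G, H, I, D, B, C, E]
After 10 (rotate_left(1, 4, k=1)): [A, G, H, I, F, D, B, C, E]
After 11 (swap(6, 5)): [A, G, H, I, F, B, D, C, E]
After 12 (swap(0, 4)): [F, G, H, I, A, B, D, C, E]
After 13 (reverse(0, 2)): [H, G, F, I, A, B, D, C, E]
After 14 (rotate_left(1, 7, k=6)): [H, C, G, F, I, A, B, D, E]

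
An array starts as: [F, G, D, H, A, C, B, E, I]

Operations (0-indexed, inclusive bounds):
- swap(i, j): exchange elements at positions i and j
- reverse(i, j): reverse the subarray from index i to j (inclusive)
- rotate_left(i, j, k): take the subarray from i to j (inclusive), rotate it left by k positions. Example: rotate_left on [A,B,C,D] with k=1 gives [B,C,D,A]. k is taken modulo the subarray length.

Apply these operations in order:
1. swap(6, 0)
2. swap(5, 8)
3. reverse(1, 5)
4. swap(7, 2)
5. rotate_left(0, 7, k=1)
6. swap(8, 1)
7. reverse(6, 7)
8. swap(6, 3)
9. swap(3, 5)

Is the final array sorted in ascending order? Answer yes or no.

After 1 (swap(6, 0)): [B, G, D, H, A, C, F, E, I]
After 2 (swap(5, 8)): [B, G, D, H, A, I, F, E, C]
After 3 (reverse(1, 5)): [B, I, A, H, D, G, F, E, C]
After 4 (swap(7, 2)): [B, I, E, H, D, G, F, A, C]
After 5 (rotate_left(0, 7, k=1)): [I, E, H, D, G, F, A, B, C]
After 6 (swap(8, 1)): [I, C, H, D, G, F, A, B, E]
After 7 (reverse(6, 7)): [I, C, H, D, G, F, B, A, E]
After 8 (swap(6, 3)): [I, C, H, B, G, F, D, A, E]
After 9 (swap(3, 5)): [I, C, H, F, G, B, D, A, E]

Answer: no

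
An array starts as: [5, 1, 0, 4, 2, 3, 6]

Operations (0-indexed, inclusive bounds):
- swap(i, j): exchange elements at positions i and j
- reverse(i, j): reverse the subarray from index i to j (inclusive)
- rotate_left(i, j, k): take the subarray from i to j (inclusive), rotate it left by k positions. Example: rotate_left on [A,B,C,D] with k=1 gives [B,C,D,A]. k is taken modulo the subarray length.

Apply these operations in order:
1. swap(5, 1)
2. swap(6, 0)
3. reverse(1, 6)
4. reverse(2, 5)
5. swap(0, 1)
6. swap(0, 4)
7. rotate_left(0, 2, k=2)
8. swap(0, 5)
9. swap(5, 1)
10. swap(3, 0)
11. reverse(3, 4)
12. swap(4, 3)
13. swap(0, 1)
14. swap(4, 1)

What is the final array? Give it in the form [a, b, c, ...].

After 1 (swap(5, 1)): [5, 3, 0, 4, 2, 1, 6]
After 2 (swap(6, 0)): [6, 3, 0, 4, 2, 1, 5]
After 3 (reverse(1, 6)): [6, 5, 1, 2, 4, 0, 3]
After 4 (reverse(2, 5)): [6, 5, 0, 4, 2, 1, 3]
After 5 (swap(0, 1)): [5, 6, 0, 4, 2, 1, 3]
After 6 (swap(0, 4)): [2, 6, 0, 4, 5, 1, 3]
After 7 (rotate_left(0, 2, k=2)): [0, 2, 6, 4, 5, 1, 3]
After 8 (swap(0, 5)): [1, 2, 6, 4, 5, 0, 3]
After 9 (swap(5, 1)): [1, 0, 6, 4, 5, 2, 3]
After 10 (swap(3, 0)): [4, 0, 6, 1, 5, 2, 3]
After 11 (reverse(3, 4)): [4, 0, 6, 5, 1, 2, 3]
After 12 (swap(4, 3)): [4, 0, 6, 1, 5, 2, 3]
After 13 (swap(0, 1)): [0, 4, 6, 1, 5, 2, 3]
After 14 (swap(4, 1)): [0, 5, 6, 1, 4, 2, 3]

Answer: [0, 5, 6, 1, 4, 2, 3]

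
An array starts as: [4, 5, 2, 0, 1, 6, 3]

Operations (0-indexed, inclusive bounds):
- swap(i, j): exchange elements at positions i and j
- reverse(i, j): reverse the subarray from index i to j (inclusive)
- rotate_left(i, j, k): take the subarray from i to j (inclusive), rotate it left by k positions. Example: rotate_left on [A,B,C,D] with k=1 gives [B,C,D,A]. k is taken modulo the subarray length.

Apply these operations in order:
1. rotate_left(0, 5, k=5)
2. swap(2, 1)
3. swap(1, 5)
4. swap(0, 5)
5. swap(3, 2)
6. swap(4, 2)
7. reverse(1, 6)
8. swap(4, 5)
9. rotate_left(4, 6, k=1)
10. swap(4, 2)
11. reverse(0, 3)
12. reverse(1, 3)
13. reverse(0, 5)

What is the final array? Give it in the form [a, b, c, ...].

Answer: [1, 6, 4, 3, 5, 2, 0]

Derivation:
After 1 (rotate_left(0, 5, k=5)): [6, 4, 5, 2, 0, 1, 3]
After 2 (swap(2, 1)): [6, 5, 4, 2, 0, 1, 3]
After 3 (swap(1, 5)): [6, 1, 4, 2, 0, 5, 3]
After 4 (swap(0, 5)): [5, 1, 4, 2, 0, 6, 3]
After 5 (swap(3, 2)): [5, 1, 2, 4, 0, 6, 3]
After 6 (swap(4, 2)): [5, 1, 0, 4, 2, 6, 3]
After 7 (reverse(1, 6)): [5, 3, 6, 2, 4, 0, 1]
After 8 (swap(4, 5)): [5, 3, 6, 2, 0, 4, 1]
After 9 (rotate_left(4, 6, k=1)): [5, 3, 6, 2, 4, 1, 0]
After 10 (swap(4, 2)): [5, 3, 4, 2, 6, 1, 0]
After 11 (reverse(0, 3)): [2, 4, 3, 5, 6, 1, 0]
After 12 (reverse(1, 3)): [2, 5, 3, 4, 6, 1, 0]
After 13 (reverse(0, 5)): [1, 6, 4, 3, 5, 2, 0]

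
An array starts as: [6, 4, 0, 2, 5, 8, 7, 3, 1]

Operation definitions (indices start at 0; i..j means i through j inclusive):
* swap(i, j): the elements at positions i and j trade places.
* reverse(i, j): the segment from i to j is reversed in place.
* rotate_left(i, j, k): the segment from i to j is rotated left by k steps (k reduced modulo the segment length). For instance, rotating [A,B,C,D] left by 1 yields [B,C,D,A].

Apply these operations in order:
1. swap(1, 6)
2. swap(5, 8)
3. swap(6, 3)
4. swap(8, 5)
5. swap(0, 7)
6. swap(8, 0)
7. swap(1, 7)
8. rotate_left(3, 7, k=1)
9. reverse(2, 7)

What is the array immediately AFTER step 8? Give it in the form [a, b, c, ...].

After 1 (swap(1, 6)): [6, 7, 0, 2, 5, 8, 4, 3, 1]
After 2 (swap(5, 8)): [6, 7, 0, 2, 5, 1, 4, 3, 8]
After 3 (swap(6, 3)): [6, 7, 0, 4, 5, 1, 2, 3, 8]
After 4 (swap(8, 5)): [6, 7, 0, 4, 5, 8, 2, 3, 1]
After 5 (swap(0, 7)): [3, 7, 0, 4, 5, 8, 2, 6, 1]
After 6 (swap(8, 0)): [1, 7, 0, 4, 5, 8, 2, 6, 3]
After 7 (swap(1, 7)): [1, 6, 0, 4, 5, 8, 2, 7, 3]
After 8 (rotate_left(3, 7, k=1)): [1, 6, 0, 5, 8, 2, 7, 4, 3]

Answer: [1, 6, 0, 5, 8, 2, 7, 4, 3]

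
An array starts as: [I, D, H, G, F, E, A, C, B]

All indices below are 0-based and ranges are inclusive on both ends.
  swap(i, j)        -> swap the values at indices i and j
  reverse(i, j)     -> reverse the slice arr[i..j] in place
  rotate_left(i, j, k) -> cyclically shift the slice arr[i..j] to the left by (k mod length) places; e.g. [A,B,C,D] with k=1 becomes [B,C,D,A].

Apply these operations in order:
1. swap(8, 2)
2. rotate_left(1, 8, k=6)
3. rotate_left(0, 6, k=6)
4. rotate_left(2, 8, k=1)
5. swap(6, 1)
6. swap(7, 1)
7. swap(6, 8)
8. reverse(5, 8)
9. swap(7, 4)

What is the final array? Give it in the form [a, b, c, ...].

Answer: [F, A, H, D, C, I, E, B, G]

Derivation:
After 1 (swap(8, 2)): [I, D, B, G, F, E, A, C, H]
After 2 (rotate_left(1, 8, k=6)): [I, C, H, D, B, G, F, E, A]
After 3 (rotate_left(0, 6, k=6)): [F, I, C, H, D, B, G, E, A]
After 4 (rotate_left(2, 8, k=1)): [F, I, H, D, B, G, E, A, C]
After 5 (swap(6, 1)): [F, E, H, D, B, G, I, A, C]
After 6 (swap(7, 1)): [F, A, H, D, B, G, I, E, C]
After 7 (swap(6, 8)): [F, A, H, D, B, G, C, E, I]
After 8 (reverse(5, 8)): [F, A, H, D, B, I, E, C, G]
After 9 (swap(7, 4)): [F, A, H, D, C, I, E, B, G]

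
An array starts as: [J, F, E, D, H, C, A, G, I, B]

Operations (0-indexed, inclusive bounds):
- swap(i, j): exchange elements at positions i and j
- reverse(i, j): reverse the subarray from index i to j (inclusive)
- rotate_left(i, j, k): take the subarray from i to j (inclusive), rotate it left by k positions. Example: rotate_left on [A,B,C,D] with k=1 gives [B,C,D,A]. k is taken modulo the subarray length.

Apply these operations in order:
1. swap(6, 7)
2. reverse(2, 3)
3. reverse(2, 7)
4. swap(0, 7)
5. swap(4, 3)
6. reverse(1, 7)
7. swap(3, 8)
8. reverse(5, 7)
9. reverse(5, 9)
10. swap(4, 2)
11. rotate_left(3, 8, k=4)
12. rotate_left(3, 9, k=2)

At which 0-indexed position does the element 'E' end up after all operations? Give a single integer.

After 1 (swap(6, 7)): [J, F, E, D, H, C, G, A, I, B]
After 2 (reverse(2, 3)): [J, F, D, E, H, C, G, A, I, B]
After 3 (reverse(2, 7)): [J, F, A, G, C, H, E, D, I, B]
After 4 (swap(0, 7)): [D, F, A, G, C, H, E, J, I, B]
After 5 (swap(4, 3)): [D, F, A, C, G, H, E, J, I, B]
After 6 (reverse(1, 7)): [D, J, E, H, G, C, A, F, I, B]
After 7 (swap(3, 8)): [D, J, E, I, G, C, A, F, H, B]
After 8 (reverse(5, 7)): [D, J, E, I, G, F, A, C, H, B]
After 9 (reverse(5, 9)): [D, J, E, I, G, B, H, C, A, F]
After 10 (swap(4, 2)): [D, J, G, I, E, B, H, C, A, F]
After 11 (rotate_left(3, 8, k=4)): [D, J, G, C, A, I, E, B, H, F]
After 12 (rotate_left(3, 9, k=2)): [D, J, G, I, E, B, H, F, C, A]

Answer: 4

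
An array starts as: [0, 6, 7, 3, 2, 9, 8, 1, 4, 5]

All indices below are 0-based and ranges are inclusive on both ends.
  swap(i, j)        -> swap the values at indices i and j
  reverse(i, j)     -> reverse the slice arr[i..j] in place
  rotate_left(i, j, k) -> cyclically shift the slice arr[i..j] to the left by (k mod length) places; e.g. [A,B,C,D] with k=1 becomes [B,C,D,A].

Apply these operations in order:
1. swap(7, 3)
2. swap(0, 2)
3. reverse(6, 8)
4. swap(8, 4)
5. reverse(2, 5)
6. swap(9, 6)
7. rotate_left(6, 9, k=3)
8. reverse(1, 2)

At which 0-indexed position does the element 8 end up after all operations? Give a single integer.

Answer: 3

Derivation:
After 1 (swap(7, 3)): [0, 6, 7, 1, 2, 9, 8, 3, 4, 5]
After 2 (swap(0, 2)): [7, 6, 0, 1, 2, 9, 8, 3, 4, 5]
After 3 (reverse(6, 8)): [7, 6, 0, 1, 2, 9, 4, 3, 8, 5]
After 4 (swap(8, 4)): [7, 6, 0, 1, 8, 9, 4, 3, 2, 5]
After 5 (reverse(2, 5)): [7, 6, 9, 8, 1, 0, 4, 3, 2, 5]
After 6 (swap(9, 6)): [7, 6, 9, 8, 1, 0, 5, 3, 2, 4]
After 7 (rotate_left(6, 9, k=3)): [7, 6, 9, 8, 1, 0, 4, 5, 3, 2]
After 8 (reverse(1, 2)): [7, 9, 6, 8, 1, 0, 4, 5, 3, 2]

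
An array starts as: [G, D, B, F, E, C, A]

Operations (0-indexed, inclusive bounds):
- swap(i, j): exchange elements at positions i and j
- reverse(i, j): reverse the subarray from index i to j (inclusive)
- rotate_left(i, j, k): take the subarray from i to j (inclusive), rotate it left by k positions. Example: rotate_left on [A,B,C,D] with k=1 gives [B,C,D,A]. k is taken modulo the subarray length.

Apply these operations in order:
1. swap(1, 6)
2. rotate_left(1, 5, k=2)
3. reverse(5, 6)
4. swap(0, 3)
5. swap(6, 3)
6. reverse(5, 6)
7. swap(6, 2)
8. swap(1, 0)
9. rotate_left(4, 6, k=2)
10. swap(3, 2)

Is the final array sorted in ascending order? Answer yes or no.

Answer: no

Derivation:
After 1 (swap(1, 6)): [G, A, B, F, E, C, D]
After 2 (rotate_left(1, 5, k=2)): [G, F, E, C, A, B, D]
After 3 (reverse(5, 6)): [G, F, E, C, A, D, B]
After 4 (swap(0, 3)): [C, F, E, G, A, D, B]
After 5 (swap(6, 3)): [C, F, E, B, A, D, G]
After 6 (reverse(5, 6)): [C, F, E, B, A, G, D]
After 7 (swap(6, 2)): [C, F, D, B, A, G, E]
After 8 (swap(1, 0)): [F, C, D, B, A, G, E]
After 9 (rotate_left(4, 6, k=2)): [F, C, D, B, E, A, G]
After 10 (swap(3, 2)): [F, C, B, D, E, A, G]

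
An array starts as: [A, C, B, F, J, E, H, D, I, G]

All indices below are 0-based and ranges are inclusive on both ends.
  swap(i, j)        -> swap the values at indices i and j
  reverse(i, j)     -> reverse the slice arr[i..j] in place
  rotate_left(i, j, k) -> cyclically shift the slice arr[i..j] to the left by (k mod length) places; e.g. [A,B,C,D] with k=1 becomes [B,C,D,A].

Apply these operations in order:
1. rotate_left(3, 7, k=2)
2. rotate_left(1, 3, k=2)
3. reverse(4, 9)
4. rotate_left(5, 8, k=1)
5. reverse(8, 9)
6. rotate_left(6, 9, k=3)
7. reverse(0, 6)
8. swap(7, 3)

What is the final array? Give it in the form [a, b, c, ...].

Answer: [I, J, G, F, C, E, A, B, D, H]

Derivation:
After 1 (rotate_left(3, 7, k=2)): [A, C, B, E, H, D, F, J, I, G]
After 2 (rotate_left(1, 3, k=2)): [A, E, C, B, H, D, F, J, I, G]
After 3 (reverse(4, 9)): [A, E, C, B, G, I, J, F, D, H]
After 4 (rotate_left(5, 8, k=1)): [A, E, C, B, G, J, F, D, I, H]
After 5 (reverse(8, 9)): [A, E, C, B, G, J, F, D, H, I]
After 6 (rotate_left(6, 9, k=3)): [A, E, C, B, G, J, I, F, D, H]
After 7 (reverse(0, 6)): [I, J, G, B, C, E, A, F, D, H]
After 8 (swap(7, 3)): [I, J, G, F, C, E, A, B, D, H]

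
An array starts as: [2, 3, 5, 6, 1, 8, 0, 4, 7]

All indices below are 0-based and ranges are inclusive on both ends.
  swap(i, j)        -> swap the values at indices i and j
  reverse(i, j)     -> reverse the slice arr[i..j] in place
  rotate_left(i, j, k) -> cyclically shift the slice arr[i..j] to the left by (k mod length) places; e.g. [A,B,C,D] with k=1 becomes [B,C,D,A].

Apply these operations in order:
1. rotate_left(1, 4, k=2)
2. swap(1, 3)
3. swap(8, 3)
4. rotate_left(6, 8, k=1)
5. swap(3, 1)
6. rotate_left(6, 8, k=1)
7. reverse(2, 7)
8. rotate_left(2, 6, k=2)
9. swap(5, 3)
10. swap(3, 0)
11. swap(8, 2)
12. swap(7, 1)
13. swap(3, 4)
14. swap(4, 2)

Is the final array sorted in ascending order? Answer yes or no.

Answer: yes

Derivation:
After 1 (rotate_left(1, 4, k=2)): [2, 6, 1, 3, 5, 8, 0, 4, 7]
After 2 (swap(1, 3)): [2, 3, 1, 6, 5, 8, 0, 4, 7]
After 3 (swap(8, 3)): [2, 3, 1, 7, 5, 8, 0, 4, 6]
After 4 (rotate_left(6, 8, k=1)): [2, 3, 1, 7, 5, 8, 4, 6, 0]
After 5 (swap(3, 1)): [2, 7, 1, 3, 5, 8, 4, 6, 0]
After 6 (rotate_left(6, 8, k=1)): [2, 7, 1, 3, 5, 8, 6, 0, 4]
After 7 (reverse(2, 7)): [2, 7, 0, 6, 8, 5, 3, 1, 4]
After 8 (rotate_left(2, 6, k=2)): [2, 7, 8, 5, 3, 0, 6, 1, 4]
After 9 (swap(5, 3)): [2, 7, 8, 0, 3, 5, 6, 1, 4]
After 10 (swap(3, 0)): [0, 7, 8, 2, 3, 5, 6, 1, 4]
After 11 (swap(8, 2)): [0, 7, 4, 2, 3, 5, 6, 1, 8]
After 12 (swap(7, 1)): [0, 1, 4, 2, 3, 5, 6, 7, 8]
After 13 (swap(3, 4)): [0, 1, 4, 3, 2, 5, 6, 7, 8]
After 14 (swap(4, 2)): [0, 1, 2, 3, 4, 5, 6, 7, 8]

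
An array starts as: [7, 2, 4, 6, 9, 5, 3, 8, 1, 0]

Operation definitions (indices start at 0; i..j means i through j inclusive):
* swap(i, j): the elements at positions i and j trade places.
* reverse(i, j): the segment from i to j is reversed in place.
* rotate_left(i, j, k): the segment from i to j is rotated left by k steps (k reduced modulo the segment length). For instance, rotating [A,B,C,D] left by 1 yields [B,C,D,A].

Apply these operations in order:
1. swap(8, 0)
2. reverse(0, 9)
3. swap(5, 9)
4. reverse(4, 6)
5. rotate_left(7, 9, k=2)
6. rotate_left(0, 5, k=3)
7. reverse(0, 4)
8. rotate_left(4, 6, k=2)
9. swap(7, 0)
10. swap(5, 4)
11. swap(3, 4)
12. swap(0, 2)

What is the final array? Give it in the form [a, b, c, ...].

After 1 (swap(8, 0)): [1, 2, 4, 6, 9, 5, 3, 8, 7, 0]
After 2 (reverse(0, 9)): [0, 7, 8, 3, 5, 9, 6, 4, 2, 1]
After 3 (swap(5, 9)): [0, 7, 8, 3, 5, 1, 6, 4, 2, 9]
After 4 (reverse(4, 6)): [0, 7, 8, 3, 6, 1, 5, 4, 2, 9]
After 5 (rotate_left(7, 9, k=2)): [0, 7, 8, 3, 6, 1, 5, 9, 4, 2]
After 6 (rotate_left(0, 5, k=3)): [3, 6, 1, 0, 7, 8, 5, 9, 4, 2]
After 7 (reverse(0, 4)): [7, 0, 1, 6, 3, 8, 5, 9, 4, 2]
After 8 (rotate_left(4, 6, k=2)): [7, 0, 1, 6, 5, 3, 8, 9, 4, 2]
After 9 (swap(7, 0)): [9, 0, 1, 6, 5, 3, 8, 7, 4, 2]
After 10 (swap(5, 4)): [9, 0, 1, 6, 3, 5, 8, 7, 4, 2]
After 11 (swap(3, 4)): [9, 0, 1, 3, 6, 5, 8, 7, 4, 2]
After 12 (swap(0, 2)): [1, 0, 9, 3, 6, 5, 8, 7, 4, 2]

Answer: [1, 0, 9, 3, 6, 5, 8, 7, 4, 2]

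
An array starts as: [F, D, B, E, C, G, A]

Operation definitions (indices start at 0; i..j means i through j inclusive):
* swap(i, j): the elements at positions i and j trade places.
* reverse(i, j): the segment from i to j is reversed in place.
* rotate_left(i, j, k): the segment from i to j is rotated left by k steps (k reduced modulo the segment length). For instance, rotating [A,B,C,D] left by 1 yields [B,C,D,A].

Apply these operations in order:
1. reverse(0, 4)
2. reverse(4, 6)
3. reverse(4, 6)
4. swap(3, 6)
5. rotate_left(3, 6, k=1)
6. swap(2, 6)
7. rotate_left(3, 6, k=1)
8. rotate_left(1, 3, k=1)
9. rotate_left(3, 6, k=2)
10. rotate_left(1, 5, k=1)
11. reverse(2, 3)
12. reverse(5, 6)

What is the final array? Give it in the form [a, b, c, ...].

After 1 (reverse(0, 4)): [C, E, B, D, F, G, A]
After 2 (reverse(4, 6)): [C, E, B, D, A, G, F]
After 3 (reverse(4, 6)): [C, E, B, D, F, G, A]
After 4 (swap(3, 6)): [C, E, B, A, F, G, D]
After 5 (rotate_left(3, 6, k=1)): [C, E, B, F, G, D, A]
After 6 (swap(2, 6)): [C, E, A, F, G, D, B]
After 7 (rotate_left(3, 6, k=1)): [C, E, A, G, D, B, F]
After 8 (rotate_left(1, 3, k=1)): [C, A, G, E, D, B, F]
After 9 (rotate_left(3, 6, k=2)): [C, A, G, B, F, E, D]
After 10 (rotate_left(1, 5, k=1)): [C, G, B, F, E, A, D]
After 11 (reverse(2, 3)): [C, G, F, B, E, A, D]
After 12 (reverse(5, 6)): [C, G, F, B, E, D, A]

Answer: [C, G, F, B, E, D, A]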